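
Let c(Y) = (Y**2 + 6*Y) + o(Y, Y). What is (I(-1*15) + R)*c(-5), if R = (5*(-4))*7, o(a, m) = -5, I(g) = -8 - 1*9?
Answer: 1570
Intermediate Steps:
I(g) = -17 (I(g) = -8 - 9 = -17)
R = -140 (R = -20*7 = -140)
c(Y) = -5 + Y**2 + 6*Y (c(Y) = (Y**2 + 6*Y) - 5 = -5 + Y**2 + 6*Y)
(I(-1*15) + R)*c(-5) = (-17 - 140)*(-5 + (-5)**2 + 6*(-5)) = -157*(-5 + 25 - 30) = -157*(-10) = 1570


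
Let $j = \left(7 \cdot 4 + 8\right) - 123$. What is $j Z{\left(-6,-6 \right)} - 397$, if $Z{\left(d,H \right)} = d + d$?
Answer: $647$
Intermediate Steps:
$j = -87$ ($j = \left(28 + 8\right) - 123 = 36 - 123 = -87$)
$Z{\left(d,H \right)} = 2 d$
$j Z{\left(-6,-6 \right)} - 397 = - 87 \cdot 2 \left(-6\right) - 397 = \left(-87\right) \left(-12\right) - 397 = 1044 - 397 = 647$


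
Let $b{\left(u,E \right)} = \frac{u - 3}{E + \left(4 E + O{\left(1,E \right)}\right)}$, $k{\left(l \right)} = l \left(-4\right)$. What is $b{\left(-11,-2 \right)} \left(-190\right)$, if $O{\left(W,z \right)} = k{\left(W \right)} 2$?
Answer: $- \frac{1330}{9} \approx -147.78$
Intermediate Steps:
$k{\left(l \right)} = - 4 l$
$O{\left(W,z \right)} = - 8 W$ ($O{\left(W,z \right)} = - 4 W 2 = - 8 W$)
$b{\left(u,E \right)} = \frac{-3 + u}{-8 + 5 E}$ ($b{\left(u,E \right)} = \frac{u - 3}{E + \left(4 E - 8\right)} = \frac{-3 + u}{E + \left(4 E - 8\right)} = \frac{-3 + u}{E + \left(-8 + 4 E\right)} = \frac{-3 + u}{-8 + 5 E}$)
$b{\left(-11,-2 \right)} \left(-190\right) = \frac{-3 - 11}{-8 + 5 \left(-2\right)} \left(-190\right) = \frac{1}{-8 - 10} \left(-14\right) \left(-190\right) = \frac{1}{-18} \left(-14\right) \left(-190\right) = \left(- \frac{1}{18}\right) \left(-14\right) \left(-190\right) = \frac{7}{9} \left(-190\right) = - \frac{1330}{9}$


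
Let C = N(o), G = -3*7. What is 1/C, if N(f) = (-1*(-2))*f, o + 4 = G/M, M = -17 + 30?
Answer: -13/146 ≈ -0.089041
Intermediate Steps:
M = 13
G = -21
o = -73/13 (o = -4 - 21/13 = -73/13 ≈ -5.6154)
N(f) = 2*f
C = -146/13 (C = 2*(-73/13) = -146/13 ≈ -11.231)
1/C = 1/(-146/13) = -13/146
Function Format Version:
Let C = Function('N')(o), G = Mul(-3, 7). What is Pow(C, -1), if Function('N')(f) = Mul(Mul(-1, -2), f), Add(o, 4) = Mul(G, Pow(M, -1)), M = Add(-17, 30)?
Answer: Rational(-13, 146) ≈ -0.089041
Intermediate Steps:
M = 13
G = -21
o = Rational(-73, 13) (o = Add(-4, Mul(-21, Pow(13, -1))) = Add(-4, Mul(-21, Rational(1, 13))) = Add(-4, Rational(-21, 13)) = Rational(-73, 13) ≈ -5.6154)
Function('N')(f) = Mul(2, f)
C = Rational(-146, 13) (C = Mul(2, Rational(-73, 13)) = Rational(-146, 13) ≈ -11.231)
Pow(C, -1) = Pow(Rational(-146, 13), -1) = Rational(-13, 146)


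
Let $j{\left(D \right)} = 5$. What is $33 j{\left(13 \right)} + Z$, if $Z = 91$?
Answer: $256$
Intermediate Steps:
$33 j{\left(13 \right)} + Z = 33 \cdot 5 + 91 = 165 + 91 = 256$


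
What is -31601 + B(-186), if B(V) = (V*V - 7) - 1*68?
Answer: 2920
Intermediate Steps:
B(V) = -75 + V² (B(V) = (V² - 7) - 68 = (-7 + V²) - 68 = -75 + V²)
-31601 + B(-186) = -31601 + (-75 + (-186)²) = -31601 + (-75 + 34596) = -31601 + 34521 = 2920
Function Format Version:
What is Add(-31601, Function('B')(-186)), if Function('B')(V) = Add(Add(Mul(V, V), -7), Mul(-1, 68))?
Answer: 2920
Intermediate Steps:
Function('B')(V) = Add(-75, Pow(V, 2)) (Function('B')(V) = Add(Add(Pow(V, 2), -7), -68) = Add(Add(-7, Pow(V, 2)), -68) = Add(-75, Pow(V, 2)))
Add(-31601, Function('B')(-186)) = Add(-31601, Add(-75, Pow(-186, 2))) = Add(-31601, Add(-75, 34596)) = Add(-31601, 34521) = 2920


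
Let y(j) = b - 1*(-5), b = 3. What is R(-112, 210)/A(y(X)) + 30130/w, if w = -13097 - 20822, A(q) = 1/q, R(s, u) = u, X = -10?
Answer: 56953790/33919 ≈ 1679.1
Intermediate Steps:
y(j) = 8 (y(j) = 3 - 1*(-5) = 3 + 5 = 8)
w = -33919
R(-112, 210)/A(y(X)) + 30130/w = 210/(1/8) + 30130/(-33919) = 210/(⅛) + 30130*(-1/33919) = 210*8 - 30130/33919 = 1680 - 30130/33919 = 56953790/33919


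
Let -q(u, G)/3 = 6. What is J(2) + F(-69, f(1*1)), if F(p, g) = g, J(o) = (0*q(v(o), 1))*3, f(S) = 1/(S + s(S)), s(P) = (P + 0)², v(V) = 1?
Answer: ½ ≈ 0.50000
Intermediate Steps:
s(P) = P²
q(u, G) = -18 (q(u, G) = -3*6 = -18)
f(S) = 1/(S + S²)
J(o) = 0 (J(o) = (0*(-18))*3 = 0*3 = 0)
J(2) + F(-69, f(1*1)) = 0 + 1/(((1*1))*(1 + 1*1)) = 0 + 1/(1*(1 + 1)) = 0 + 1/2 = 0 + 1*(½) = 0 + ½ = ½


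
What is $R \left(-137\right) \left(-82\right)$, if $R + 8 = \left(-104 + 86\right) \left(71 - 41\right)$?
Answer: $-6156232$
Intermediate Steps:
$R = -548$ ($R = -8 + \left(-104 + 86\right) \left(71 - 41\right) = -8 - 540 = -548$)
$R \left(-137\right) \left(-82\right) = \left(-548\right) \left(-137\right) \left(-82\right) = 75076 \left(-82\right) = -6156232$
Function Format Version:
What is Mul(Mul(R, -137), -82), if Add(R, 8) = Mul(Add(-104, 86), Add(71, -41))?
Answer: -6156232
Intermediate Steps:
R = -548 (R = Add(-8, Mul(Add(-104, 86), Add(71, -41))) = Add(-8, Mul(-18, 30)) = Add(-8, -540) = -548)
Mul(Mul(R, -137), -82) = Mul(Mul(-548, -137), -82) = Mul(75076, -82) = -6156232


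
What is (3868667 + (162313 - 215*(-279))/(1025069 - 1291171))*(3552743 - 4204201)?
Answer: -335324912411123544/133051 ≈ -2.5203e+12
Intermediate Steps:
(3868667 + (162313 - 215*(-279))/(1025069 - 1291171))*(3552743 - 4204201) = (3868667 + (162313 + 59985)/(-266102))*(-651458) = (3868667 + 222298*(-1/266102))*(-651458) = (3868667 - 111149/133051)*(-651458) = (514729901868/133051)*(-651458) = -335324912411123544/133051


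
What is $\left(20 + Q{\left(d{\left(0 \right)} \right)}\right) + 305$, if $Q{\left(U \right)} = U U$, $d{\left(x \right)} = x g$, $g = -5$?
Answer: $325$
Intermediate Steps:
$d{\left(x \right)} = - 5 x$ ($d{\left(x \right)} = x \left(-5\right) = - 5 x$)
$Q{\left(U \right)} = U^{2}$
$\left(20 + Q{\left(d{\left(0 \right)} \right)}\right) + 305 = \left(20 + \left(\left(-5\right) 0\right)^{2}\right) + 305 = \left(20 + 0^{2}\right) + 305 = \left(20 + 0\right) + 305 = 20 + 305 = 325$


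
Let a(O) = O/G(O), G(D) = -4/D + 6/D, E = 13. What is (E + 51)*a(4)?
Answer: 512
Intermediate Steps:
G(D) = 2/D
a(O) = O²/2 (a(O) = O/((2/O)) = O*(O/2) = O²/2)
(E + 51)*a(4) = (13 + 51)*((½)*4²) = 64*((½)*16) = 64*8 = 512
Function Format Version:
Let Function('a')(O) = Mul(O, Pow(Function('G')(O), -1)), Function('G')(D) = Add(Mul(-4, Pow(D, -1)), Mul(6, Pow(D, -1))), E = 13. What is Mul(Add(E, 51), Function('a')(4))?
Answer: 512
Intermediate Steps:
Function('G')(D) = Mul(2, Pow(D, -1))
Function('a')(O) = Mul(Rational(1, 2), Pow(O, 2)) (Function('a')(O) = Mul(O, Pow(Mul(2, Pow(O, -1)), -1)) = Mul(O, Mul(Rational(1, 2), O)) = Mul(Rational(1, 2), Pow(O, 2)))
Mul(Add(E, 51), Function('a')(4)) = Mul(Add(13, 51), Mul(Rational(1, 2), Pow(4, 2))) = Mul(64, Mul(Rational(1, 2), 16)) = Mul(64, 8) = 512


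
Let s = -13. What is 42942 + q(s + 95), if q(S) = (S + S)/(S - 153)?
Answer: 3048718/71 ≈ 42940.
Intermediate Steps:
q(S) = 2*S/(-153 + S) (q(S) = (2*S)/(-153 + S) = 2*S/(-153 + S))
42942 + q(s + 95) = 42942 + 2*(-13 + 95)/(-153 + (-13 + 95)) = 42942 + 2*82/(-153 + 82) = 42942 + 2*82/(-71) = 42942 + 2*82*(-1/71) = 42942 - 164/71 = 3048718/71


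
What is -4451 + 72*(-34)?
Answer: -6899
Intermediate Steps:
-4451 + 72*(-34) = -4451 - 2448 = -6899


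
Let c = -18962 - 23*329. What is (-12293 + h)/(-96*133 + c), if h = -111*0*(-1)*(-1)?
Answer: 12293/39297 ≈ 0.31282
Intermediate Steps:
c = -26529 (c = -18962 - 7567 = -26529)
h = 0 (h = -0*(-1) = -111*0 = 0)
(-12293 + h)/(-96*133 + c) = (-12293 + 0)/(-96*133 - 26529) = -12293/(-12768 - 26529) = -12293/(-39297) = -12293*(-1/39297) = 12293/39297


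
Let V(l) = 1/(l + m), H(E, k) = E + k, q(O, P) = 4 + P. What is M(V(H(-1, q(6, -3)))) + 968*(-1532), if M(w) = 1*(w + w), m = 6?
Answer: -4448927/3 ≈ -1.4830e+6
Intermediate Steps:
V(l) = 1/(6 + l) (V(l) = 1/(l + 6) = 1/(6 + l))
M(w) = 2*w (M(w) = 1*(2*w) = 2*w)
M(V(H(-1, q(6, -3)))) + 968*(-1532) = 2/(6 + (-1 + (4 - 3))) + 968*(-1532) = 2/(6 + (-1 + 1)) - 1482976 = 2/(6 + 0) - 1482976 = 2/6 - 1482976 = 2*(⅙) - 1482976 = ⅓ - 1482976 = -4448927/3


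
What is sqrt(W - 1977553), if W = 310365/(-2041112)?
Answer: I*sqrt(2059689930619975678)/1020556 ≈ 1406.3*I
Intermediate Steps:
W = -310365/2041112 (W = 310365*(-1/2041112) = -310365/2041112 ≈ -0.15206)
sqrt(W - 1977553) = sqrt(-310365/2041112 - 1977553) = sqrt(-4036407469301/2041112) = I*sqrt(2059689930619975678)/1020556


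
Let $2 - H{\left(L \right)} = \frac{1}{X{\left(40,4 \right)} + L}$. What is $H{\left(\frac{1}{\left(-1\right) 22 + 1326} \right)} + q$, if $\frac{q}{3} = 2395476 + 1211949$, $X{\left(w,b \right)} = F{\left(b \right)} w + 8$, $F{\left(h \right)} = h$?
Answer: $\frac{2370868687917}{219073} \approx 1.0822 \cdot 10^{7}$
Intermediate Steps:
$X{\left(w,b \right)} = 8 + b w$ ($X{\left(w,b \right)} = b w + 8 = 8 + b w$)
$H{\left(L \right)} = 2 - \frac{1}{168 + L}$ ($H{\left(L \right)} = 2 - \frac{1}{\left(8 + 4 \cdot 40\right) + L} = 2 - \frac{1}{\left(8 + 160\right) + L} = 2 - \frac{1}{168 + L}$)
$q = 10822275$ ($q = 3 \left(2395476 + 1211949\right) = 3 \cdot 3607425 = 10822275$)
$H{\left(\frac{1}{\left(-1\right) 22 + 1326} \right)} + q = \frac{335 + \frac{2}{\left(-1\right) 22 + 1326}}{168 + \frac{1}{\left(-1\right) 22 + 1326}} + 10822275 = \frac{335 + \frac{2}{-22 + 1326}}{168 + \frac{1}{-22 + 1326}} + 10822275 = \frac{335 + \frac{2}{1304}}{168 + \frac{1}{1304}} + 10822275 = \frac{335 + 2 \cdot \frac{1}{1304}}{168 + \frac{1}{1304}} + 10822275 = \frac{335 + \frac{1}{652}}{\frac{219073}{1304}} + 10822275 = \frac{1304}{219073} \cdot \frac{218421}{652} + 10822275 = \frac{436842}{219073} + 10822275 = \frac{2370868687917}{219073}$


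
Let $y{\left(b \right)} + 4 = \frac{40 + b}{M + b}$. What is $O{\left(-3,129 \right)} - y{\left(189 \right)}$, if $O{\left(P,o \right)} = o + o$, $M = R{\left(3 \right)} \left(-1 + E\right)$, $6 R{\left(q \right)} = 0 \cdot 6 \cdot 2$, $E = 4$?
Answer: $\frac{49289}{189} \approx 260.79$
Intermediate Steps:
$R{\left(q \right)} = 0$ ($R{\left(q \right)} = \frac{0 \cdot 6 \cdot 2}{6} = \frac{0 \cdot 2}{6} = \frac{1}{6} \cdot 0 = 0$)
$M = 0$ ($M = 0 \left(-1 + 4\right) = 0 \cdot 3 = 0$)
$O{\left(P,o \right)} = 2 o$
$y{\left(b \right)} = -4 + \frac{40 + b}{b}$ ($y{\left(b \right)} = -4 + \frac{40 + b}{0 + b} = -4 + \frac{40 + b}{b}$)
$O{\left(-3,129 \right)} - y{\left(189 \right)} = 2 \cdot 129 - \left(-3 + \frac{40}{189}\right) = 258 - \left(-3 + 40 \cdot \frac{1}{189}\right) = 258 - \left(-3 + \frac{40}{189}\right) = 258 - - \frac{527}{189} = 258 + \frac{527}{189} = \frac{49289}{189}$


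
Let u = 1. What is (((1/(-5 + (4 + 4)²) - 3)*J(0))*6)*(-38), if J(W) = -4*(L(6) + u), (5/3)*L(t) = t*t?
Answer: -18137856/295 ≈ -61484.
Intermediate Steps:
L(t) = 3*t²/5 (L(t) = 3*(t*t)/5 = 3*t²/5)
J(W) = -452/5 (J(W) = -4*((⅗)*6² + 1) = -4*((⅗)*36 + 1) = -4*(108/5 + 1) = -4*113/5 = -452/5)
(((1/(-5 + (4 + 4)²) - 3)*J(0))*6)*(-38) = (((1/(-5 + (4 + 4)²) - 3)*(-452/5))*6)*(-38) = (((1/(-5 + 8²) - 3)*(-452/5))*6)*(-38) = (((1/(-5 + 64) - 3)*(-452/5))*6)*(-38) = (((1/59 - 3)*(-452/5))*6)*(-38) = (-176/59*(-452/5)*6)*(-38) = ((79552/295)*6)*(-38) = (477312/295)*(-38) = -18137856/295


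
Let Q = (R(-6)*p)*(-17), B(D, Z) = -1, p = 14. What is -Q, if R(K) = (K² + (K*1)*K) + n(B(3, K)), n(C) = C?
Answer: 16898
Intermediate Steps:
R(K) = -1 + 2*K² (R(K) = (K² + (K*1)*K) - 1 = (K² + K*K) - 1 = (K² + K²) - 1 = 2*K² - 1 = -1 + 2*K²)
Q = -16898 (Q = ((-1 + 2*(-6)²)*14)*(-17) = ((-1 + 2*36)*14)*(-17) = ((-1 + 72)*14)*(-17) = (71*14)*(-17) = 994*(-17) = -16898)
-Q = -1*(-16898) = 16898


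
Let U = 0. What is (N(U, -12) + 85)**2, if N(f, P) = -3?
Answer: 6724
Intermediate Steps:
(N(U, -12) + 85)**2 = (-3 + 85)**2 = 82**2 = 6724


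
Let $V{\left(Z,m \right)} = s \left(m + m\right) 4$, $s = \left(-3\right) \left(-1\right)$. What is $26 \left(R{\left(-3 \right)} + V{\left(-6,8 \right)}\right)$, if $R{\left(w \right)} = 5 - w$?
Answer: $5200$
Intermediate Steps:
$s = 3$
$V{\left(Z,m \right)} = 24 m$ ($V{\left(Z,m \right)} = 3 \left(m + m\right) 4 = 3 \cdot 2 m 4 = 6 m 4 = 24 m$)
$26 \left(R{\left(-3 \right)} + V{\left(-6,8 \right)}\right) = 26 \left(\left(5 - -3\right) + 24 \cdot 8\right) = 26 \left(\left(5 + 3\right) + 192\right) = 26 \left(8 + 192\right) = 26 \cdot 200 = 5200$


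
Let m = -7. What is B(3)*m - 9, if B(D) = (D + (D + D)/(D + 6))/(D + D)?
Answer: -239/18 ≈ -13.278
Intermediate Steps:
B(D) = (D + 2*D/(6 + D))/(2*D) (B(D) = (D + (2*D)/(6 + D))/((2*D)) = (D + 2*D/(6 + D))*(1/(2*D)) = (D + 2*D/(6 + D))/(2*D))
B(3)*m - 9 = ((8 + 3)/(2*(6 + 3)))*(-7) - 9 = ((½)*11/9)*(-7) - 9 = ((½)*(⅑)*11)*(-7) - 9 = (11/18)*(-7) - 9 = -77/18 - 9 = -239/18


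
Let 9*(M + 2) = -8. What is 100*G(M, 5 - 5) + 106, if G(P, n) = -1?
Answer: 6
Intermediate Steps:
M = -26/9 (M = -2 + (1/9)*(-8) = -2 - 8/9 = -26/9 ≈ -2.8889)
100*G(M, 5 - 5) + 106 = 100*(-1) + 106 = -100 + 106 = 6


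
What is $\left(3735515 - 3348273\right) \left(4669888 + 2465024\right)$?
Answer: $2762937592704$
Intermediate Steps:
$\left(3735515 - 3348273\right) \left(4669888 + 2465024\right) = 387242 \cdot 7134912 = 2762937592704$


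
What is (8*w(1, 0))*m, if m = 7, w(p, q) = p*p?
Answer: 56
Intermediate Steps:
w(p, q) = p**2
(8*w(1, 0))*m = (8*1**2)*7 = (8*1)*7 = 8*7 = 56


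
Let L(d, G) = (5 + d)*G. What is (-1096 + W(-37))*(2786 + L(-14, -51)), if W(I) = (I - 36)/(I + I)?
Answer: -262945595/74 ≈ -3.5533e+6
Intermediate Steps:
W(I) = (-36 + I)/(2*I) (W(I) = (-36 + I)/((2*I)) = (-36 + I)*(1/(2*I)) = (-36 + I)/(2*I))
L(d, G) = G*(5 + d)
(-1096 + W(-37))*(2786 + L(-14, -51)) = (-1096 + (1/2)*(-36 - 37)/(-37))*(2786 - 51*(5 - 14)) = (-1096 + (1/2)*(-1/37)*(-73))*(2786 - 51*(-9)) = (-1096 + 73/74)*(2786 + 459) = -81031/74*3245 = -262945595/74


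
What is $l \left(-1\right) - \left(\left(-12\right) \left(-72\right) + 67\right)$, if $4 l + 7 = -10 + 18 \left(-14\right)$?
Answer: $- \frac{3455}{4} \approx -863.75$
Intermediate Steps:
$l = - \frac{269}{4}$ ($l = - \frac{7}{4} + \frac{-10 + 18 \left(-14\right)}{4} = - \frac{7}{4} + \frac{-10 - 252}{4} = - \frac{7}{4} + \frac{1}{4} \left(-262\right) = - \frac{7}{4} - \frac{131}{2} = - \frac{269}{4} \approx -67.25$)
$l \left(-1\right) - \left(\left(-12\right) \left(-72\right) + 67\right) = \left(- \frac{269}{4}\right) \left(-1\right) - \left(\left(-12\right) \left(-72\right) + 67\right) = \frac{269}{4} - \left(864 + 67\right) = \frac{269}{4} - 931 = - \frac{3455}{4}$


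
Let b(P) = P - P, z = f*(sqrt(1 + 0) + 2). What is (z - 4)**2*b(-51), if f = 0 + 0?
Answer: 0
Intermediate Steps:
f = 0
z = 0 (z = 0*(sqrt(1 + 0) + 2) = 0*(sqrt(1) + 2) = 0*(1 + 2) = 0*3 = 0)
b(P) = 0
(z - 4)**2*b(-51) = (0 - 4)**2*0 = (-4)**2*0 = 16*0 = 0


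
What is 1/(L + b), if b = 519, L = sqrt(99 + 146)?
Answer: 519/269116 - 7*sqrt(5)/269116 ≈ 0.0018704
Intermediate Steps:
L = 7*sqrt(5) (L = sqrt(245) = 7*sqrt(5) ≈ 15.652)
1/(L + b) = 1/(7*sqrt(5) + 519) = 1/(519 + 7*sqrt(5))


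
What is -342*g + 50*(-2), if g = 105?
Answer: -36010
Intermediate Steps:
-342*g + 50*(-2) = -342*105 + 50*(-2) = -35910 - 100 = -36010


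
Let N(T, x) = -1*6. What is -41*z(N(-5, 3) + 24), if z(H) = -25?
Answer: 1025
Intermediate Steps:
N(T, x) = -6
-41*z(N(-5, 3) + 24) = -41*(-25) = 1025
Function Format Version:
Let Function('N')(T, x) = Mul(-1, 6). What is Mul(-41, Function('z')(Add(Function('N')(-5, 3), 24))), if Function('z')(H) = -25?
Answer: 1025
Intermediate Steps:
Function('N')(T, x) = -6
Mul(-41, Function('z')(Add(Function('N')(-5, 3), 24))) = Mul(-41, -25) = 1025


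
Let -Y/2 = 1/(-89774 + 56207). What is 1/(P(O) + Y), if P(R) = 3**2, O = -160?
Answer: 33567/302105 ≈ 0.11111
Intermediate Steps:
P(R) = 9
Y = 2/33567 (Y = -2/(-89774 + 56207) = -2/(-33567) = -2*(-1/33567) = 2/33567 ≈ 5.9582e-5)
1/(P(O) + Y) = 1/(9 + 2/33567) = 1/(302105/33567) = 33567/302105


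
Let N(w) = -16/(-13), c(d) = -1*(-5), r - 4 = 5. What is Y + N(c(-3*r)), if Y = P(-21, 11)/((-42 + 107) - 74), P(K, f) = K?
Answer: 139/39 ≈ 3.5641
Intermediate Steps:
r = 9 (r = 4 + 5 = 9)
c(d) = 5
N(w) = 16/13 (N(w) = -16*(-1/13) = 16/13)
Y = 7/3 (Y = -21/((-42 + 107) - 74) = -21/(65 - 74) = -21/(-9) = -21*(-1/9) = 7/3 ≈ 2.3333)
Y + N(c(-3*r)) = 7/3 + 16/13 = 139/39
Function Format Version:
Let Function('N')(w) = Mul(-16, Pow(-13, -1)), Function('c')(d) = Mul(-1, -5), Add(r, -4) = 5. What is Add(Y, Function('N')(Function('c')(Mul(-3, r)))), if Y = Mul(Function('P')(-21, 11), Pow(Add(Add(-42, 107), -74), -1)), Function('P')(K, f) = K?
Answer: Rational(139, 39) ≈ 3.5641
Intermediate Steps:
r = 9 (r = Add(4, 5) = 9)
Function('c')(d) = 5
Function('N')(w) = Rational(16, 13) (Function('N')(w) = Mul(-16, Rational(-1, 13)) = Rational(16, 13))
Y = Rational(7, 3) (Y = Mul(-21, Pow(Add(Add(-42, 107), -74), -1)) = Mul(-21, Pow(Add(65, -74), -1)) = Mul(-21, Pow(-9, -1)) = Mul(-21, Rational(-1, 9)) = Rational(7, 3) ≈ 2.3333)
Add(Y, Function('N')(Function('c')(Mul(-3, r)))) = Add(Rational(7, 3), Rational(16, 13)) = Rational(139, 39)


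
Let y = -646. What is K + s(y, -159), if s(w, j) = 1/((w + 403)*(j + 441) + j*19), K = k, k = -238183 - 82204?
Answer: -22922728690/71547 ≈ -3.2039e+5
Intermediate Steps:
k = -320387
K = -320387
s(w, j) = 1/(19*j + (403 + w)*(441 + j)) (s(w, j) = 1/((403 + w)*(441 + j) + 19*j) = 1/(19*j + (403 + w)*(441 + j)))
K + s(y, -159) = -320387 + 1/(177723 + 422*(-159) + 441*(-646) - 159*(-646)) = -320387 + 1/(177723 - 67098 - 284886 + 102714) = -320387 + 1/(-71547) = -320387 - 1/71547 = -22922728690/71547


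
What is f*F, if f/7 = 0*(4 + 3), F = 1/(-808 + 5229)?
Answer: 0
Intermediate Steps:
F = 1/4421 ≈ 0.00022619
f = 0 (f = 7*(0*(4 + 3)) = 7*(0*7) = 7*0 = 0)
f*F = 0*(1/4421) = 0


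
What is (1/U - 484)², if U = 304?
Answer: 21648708225/92416 ≈ 2.3425e+5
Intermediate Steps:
(1/U - 484)² = (1/304 - 484)² = (-147135/304)² = 21648708225/92416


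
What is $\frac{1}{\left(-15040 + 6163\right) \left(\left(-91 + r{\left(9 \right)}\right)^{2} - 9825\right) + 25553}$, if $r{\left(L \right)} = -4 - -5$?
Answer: $\frac{1}{15338378} \approx 6.5196 \cdot 10^{-8}$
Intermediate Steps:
$r{\left(L \right)} = 1$ ($r{\left(L \right)} = -4 + 5 = 1$)
$\frac{1}{\left(-15040 + 6163\right) \left(\left(-91 + r{\left(9 \right)}\right)^{2} - 9825\right) + 25553} = \frac{1}{\left(-15040 + 6163\right) \left(\left(-91 + 1\right)^{2} - 9825\right) + 25553} = \frac{1}{- 8877 \left(\left(-90\right)^{2} - 9825\right) + 25553} = \frac{1}{- 8877 \left(8100 - 9825\right) + 25553} = \frac{1}{\left(-8877\right) \left(-1725\right) + 25553} = \frac{1}{15312825 + 25553} = \frac{1}{15338378}$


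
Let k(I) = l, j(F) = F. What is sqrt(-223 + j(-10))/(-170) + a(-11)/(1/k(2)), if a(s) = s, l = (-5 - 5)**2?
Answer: -1100 - I*sqrt(233)/170 ≈ -1100.0 - 0.08979*I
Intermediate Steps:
l = 100 (l = (-10)**2 = 100)
k(I) = 100
sqrt(-223 + j(-10))/(-170) + a(-11)/(1/k(2)) = sqrt(-223 - 10)/(-170) - 11/(1/100) = sqrt(-233)*(-1/170) - 11/1/100 = (I*sqrt(233))*(-1/170) - 11*100 = -I*sqrt(233)/170 - 1100 = -1100 - I*sqrt(233)/170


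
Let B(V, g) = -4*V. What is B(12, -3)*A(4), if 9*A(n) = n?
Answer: -64/3 ≈ -21.333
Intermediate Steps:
A(n) = n/9
B(12, -3)*A(4) = (-4*12)*((⅑)*4) = -48*4/9 = -64/3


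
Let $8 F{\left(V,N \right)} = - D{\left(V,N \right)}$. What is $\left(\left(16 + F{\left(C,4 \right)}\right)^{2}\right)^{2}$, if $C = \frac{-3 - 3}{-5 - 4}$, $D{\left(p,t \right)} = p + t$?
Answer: $\frac{1171350625}{20736} \approx 56489.0$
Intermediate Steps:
$C = \frac{2}{3}$ ($C = - \frac{6}{-9} = \left(-6\right) \left(- \frac{1}{9}\right) = \frac{2}{3} \approx 0.66667$)
$F{\left(V,N \right)} = - \frac{N}{8} - \frac{V}{8}$ ($F{\left(V,N \right)} = \frac{\left(-1\right) \left(V + N\right)}{8} = \frac{\left(-1\right) \left(N + V\right)}{8} = \frac{- N - V}{8} = - \frac{N}{8} - \frac{V}{8}$)
$\left(\left(16 + F{\left(C,4 \right)}\right)^{2}\right)^{2} = \left(\left(16 - \frac{7}{12}\right)^{2}\right)^{2} = \left(\left(\frac{185}{12}\right)^{2}\right)^{2} = \left(\frac{34225}{144}\right)^{2} = \frac{1171350625}{20736}$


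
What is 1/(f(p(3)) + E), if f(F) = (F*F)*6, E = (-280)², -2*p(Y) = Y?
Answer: 2/156827 ≈ 1.2753e-5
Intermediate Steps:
p(Y) = -Y/2
E = 78400
f(F) = 6*F² (f(F) = F²*6 = 6*F²)
1/(f(p(3)) + E) = 1/(6*(-½*3)² + 78400) = 1/(6*(-3/2)² + 78400) = 1/(6*(9/4) + 78400) = 1/(27/2 + 78400) = 1/(156827/2) = 2/156827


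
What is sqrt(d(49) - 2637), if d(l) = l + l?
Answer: I*sqrt(2539) ≈ 50.388*I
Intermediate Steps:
d(l) = 2*l
sqrt(d(49) - 2637) = sqrt(2*49 - 2637) = sqrt(98 - 2637) = sqrt(-2539) = I*sqrt(2539)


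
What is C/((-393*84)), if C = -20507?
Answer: 20507/33012 ≈ 0.62120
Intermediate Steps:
C/((-393*84)) = -20507/((-393*84)) = -20507/(-33012) = -20507*(-1/33012) = 20507/33012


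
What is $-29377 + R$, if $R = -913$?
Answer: $-30290$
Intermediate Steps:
$-29377 + R = -29377 - 913 = -30290$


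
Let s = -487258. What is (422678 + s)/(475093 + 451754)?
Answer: -64580/926847 ≈ -0.069677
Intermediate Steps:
(422678 + s)/(475093 + 451754) = (422678 - 487258)/(475093 + 451754) = -64580/926847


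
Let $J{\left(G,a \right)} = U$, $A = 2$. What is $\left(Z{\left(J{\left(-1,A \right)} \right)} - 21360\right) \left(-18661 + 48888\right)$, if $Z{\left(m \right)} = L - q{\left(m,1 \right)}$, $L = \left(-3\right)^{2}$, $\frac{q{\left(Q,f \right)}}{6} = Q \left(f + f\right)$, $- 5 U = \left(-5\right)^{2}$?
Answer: $-643563057$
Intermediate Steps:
$U = -5$ ($U = - \frac{\left(-5\right)^{2}}{5} = \left(- \frac{1}{5}\right) 25 = -5$)
$J{\left(G,a \right)} = -5$
$q{\left(Q,f \right)} = 12 Q f$ ($q{\left(Q,f \right)} = 6 Q \left(f + f\right) = 6 Q 2 f = 6 \cdot 2 Q f = 12 Q f$)
$L = 9$
$Z{\left(m \right)} = 9 - 12 m$ ($Z{\left(m \right)} = 9 - 12 m 1 = 9 - 12 m$)
$\left(Z{\left(J{\left(-1,A \right)} \right)} - 21360\right) \left(-18661 + 48888\right) = \left(\left(9 - -60\right) - 21360\right) \left(-18661 + 48888\right) = \left(\left(9 + 60\right) - 21360\right) 30227 = \left(69 - 21360\right) 30227 = \left(-21291\right) 30227 = -643563057$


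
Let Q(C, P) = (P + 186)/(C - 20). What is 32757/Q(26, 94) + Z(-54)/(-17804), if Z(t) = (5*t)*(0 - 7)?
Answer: 437338071/623140 ≈ 701.83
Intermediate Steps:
Q(C, P) = (186 + P)/(-20 + C)
Z(t) = -35*t (Z(t) = (5*t)*(-7) = -35*t)
32757/Q(26, 94) + Z(-54)/(-17804) = 32757/(((186 + 94)/(-20 + 26))) - 35*(-54)/(-17804) = 32757/((280/6)) + 1890*(-1/17804) = 32757/(((⅙)*280)) - 945/8902 = 32757/(140/3) - 945/8902 = 32757*(3/140) - 945/8902 = 98271/140 - 945/8902 = 437338071/623140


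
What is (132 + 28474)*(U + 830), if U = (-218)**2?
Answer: 1383214524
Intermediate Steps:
U = 47524
(132 + 28474)*(U + 830) = (132 + 28474)*(47524 + 830) = 28606*48354 = 1383214524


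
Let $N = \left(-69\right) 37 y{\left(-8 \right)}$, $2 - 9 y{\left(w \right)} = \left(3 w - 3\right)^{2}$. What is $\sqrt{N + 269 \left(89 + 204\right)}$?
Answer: $\frac{2 \sqrt{641346}}{3} \approx 533.89$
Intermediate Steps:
$y{\left(w \right)} = \frac{2}{9} - \frac{\left(-3 + 3 w\right)^{2}}{9}$ ($y{\left(w \right)} = \frac{2}{9} - \frac{\left(3 w - 3\right)^{2}}{9} = \frac{2}{9} - \frac{\left(-3 + 3 w\right)^{2}}{9}$)
$N = \frac{618677}{3}$ ($N = \left(-69\right) 37 \left(\frac{2}{9} - \left(-1 - 8\right)^{2}\right) = - 2553 \left(\frac{2}{9} - \left(-9\right)^{2}\right) = - 2553 \left(\frac{2}{9} - 81\right) = \left(-2553\right) \left(- \frac{727}{9}\right) = \frac{618677}{3} \approx 2.0623 \cdot 10^{5}$)
$\sqrt{N + 269 \left(89 + 204\right)} = \sqrt{\frac{618677}{3} + 269 \left(89 + 204\right)} = \sqrt{\frac{618677}{3} + 269 \cdot 293} = \sqrt{\frac{618677}{3} + 78817} = \sqrt{\frac{855128}{3}} = \frac{2 \sqrt{641346}}{3}$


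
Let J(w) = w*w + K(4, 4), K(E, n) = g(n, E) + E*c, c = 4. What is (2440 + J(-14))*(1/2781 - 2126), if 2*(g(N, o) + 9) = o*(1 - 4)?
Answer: -1732334665/309 ≈ -5.6063e+6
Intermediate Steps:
g(N, o) = -9 - 3*o/2 (g(N, o) = -9 + (o*(1 - 4))/2 = -9 + (o*(-3))/2 = -9 + (-3*o)/2 = -9 - 3*o/2)
K(E, n) = -9 + 5*E/2 (K(E, n) = (-9 - 3*E/2) + E*4 = (-9 - 3*E/2) + 4*E = -9 + 5*E/2)
J(w) = 1 + w² (J(w) = w*w + (-9 + (5/2)*4) = w² + (-9 + 10) = w² + 1 = 1 + w²)
(2440 + J(-14))*(1/2781 - 2126) = (2440 + (1 + (-14)²))*(1/2781 - 2126) = (2440 + (1 + 196))*(1/2781 - 2126) = (2440 + 197)*(-5912405/2781) = 2637*(-5912405/2781) = -1732334665/309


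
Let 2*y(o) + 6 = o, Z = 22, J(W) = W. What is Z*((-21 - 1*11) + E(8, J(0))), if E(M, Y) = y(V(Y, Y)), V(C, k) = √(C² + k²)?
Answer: -770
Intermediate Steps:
y(o) = -3 + o/2
E(M, Y) = -3 + √2*√(Y²)/2 (E(M, Y) = -3 + √(Y² + Y²)/2 = -3 + √(2*Y²)/2 = -3 + (√2*√(Y²))/2 = -3 + √2*√(Y²)/2)
Z*((-21 - 1*11) + E(8, J(0))) = 22*((-21 - 1*11) + (-3 + √2*√(0²)/2)) = 22*((-21 - 11) + (-3 + √2*√0/2)) = 22*(-32 + (-3 + (½)*√2*0)) = 22*(-32 + (-3 + 0)) = 22*(-32 - 3) = 22*(-35) = -770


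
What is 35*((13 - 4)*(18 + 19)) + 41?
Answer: 11696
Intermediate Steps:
35*((13 - 4)*(18 + 19)) + 41 = 35*(9*37) + 41 = 35*333 + 41 = 11655 + 41 = 11696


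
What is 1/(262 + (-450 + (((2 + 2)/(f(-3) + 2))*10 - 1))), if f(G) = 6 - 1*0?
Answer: -1/184 ≈ -0.0054348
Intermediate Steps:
f(G) = 6 (f(G) = 6 + 0 = 6)
1/(262 + (-450 + (((2 + 2)/(f(-3) + 2))*10 - 1))) = 1/(262 + (-450 + (((2 + 2)/(6 + 2))*10 - 1))) = 1/(262 + (-450 + ((4/8)*10 - 1))) = 1/(262 + (-450 + ((4*(1/8))*10 - 1))) = 1/(262 + (-450 + ((1/2)*10 - 1))) = 1/(262 + (-450 + (5 - 1))) = 1/(262 + (-450 + 4)) = 1/(262 - 446) = 1/(-184) = -1/184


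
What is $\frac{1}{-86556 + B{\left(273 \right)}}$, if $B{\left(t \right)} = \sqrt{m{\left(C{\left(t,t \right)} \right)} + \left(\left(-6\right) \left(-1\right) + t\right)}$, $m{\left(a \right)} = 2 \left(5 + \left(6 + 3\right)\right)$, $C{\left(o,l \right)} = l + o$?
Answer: $- \frac{86556}{7491940829} - \frac{\sqrt{307}}{7491940829} \approx -1.1556 \cdot 10^{-5}$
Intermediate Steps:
$m{\left(a \right)} = 28$ ($m{\left(a \right)} = 2 \left(5 + 9\right) = 2 \cdot 14 = 28$)
$B{\left(t \right)} = \sqrt{34 + t}$ ($B{\left(t \right)} = \sqrt{28 + \left(\left(-6\right) \left(-1\right) + t\right)} = \sqrt{28 + \left(6 + t\right)} = \sqrt{34 + t}$)
$\frac{1}{-86556 + B{\left(273 \right)}} = \frac{1}{-86556 + \sqrt{34 + 273}} = \frac{1}{-86556 + \sqrt{307}}$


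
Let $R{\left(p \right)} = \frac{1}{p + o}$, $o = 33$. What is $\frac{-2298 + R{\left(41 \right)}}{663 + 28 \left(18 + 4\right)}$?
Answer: $- \frac{170051}{94646} \approx -1.7967$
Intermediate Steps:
$R{\left(p \right)} = \frac{1}{33 + p}$ ($R{\left(p \right)} = \frac{1}{p + 33} = \frac{1}{33 + p}$)
$\frac{-2298 + R{\left(41 \right)}}{663 + 28 \left(18 + 4\right)} = \frac{-2298 + \frac{1}{33 + 41}}{663 + 28 \left(18 + 4\right)} = \frac{-2298 + \frac{1}{74}}{663 + 28 \cdot 22} = \frac{-2298 + \frac{1}{74}}{663 + 616} = - \frac{170051}{74 \cdot 1279} = \left(- \frac{170051}{74}\right) \frac{1}{1279} = - \frac{170051}{94646}$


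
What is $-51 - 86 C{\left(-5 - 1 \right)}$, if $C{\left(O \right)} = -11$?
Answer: $895$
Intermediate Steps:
$-51 - 86 C{\left(-5 - 1 \right)} = -51 - -946 = -51 + 946 = 895$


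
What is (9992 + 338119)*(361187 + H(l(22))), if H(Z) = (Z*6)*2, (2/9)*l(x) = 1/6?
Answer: 125736300756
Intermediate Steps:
l(x) = ¾ (l(x) = 9*(1/6)/2 = 9*(1*(⅙))/2 = (9/2)*(⅙) = ¾)
H(Z) = 12*Z (H(Z) = (6*Z)*2 = 12*Z)
(9992 + 338119)*(361187 + H(l(22))) = (9992 + 338119)*(361187 + 12*(¾)) = 348111*(361187 + 9) = 348111*361196 = 125736300756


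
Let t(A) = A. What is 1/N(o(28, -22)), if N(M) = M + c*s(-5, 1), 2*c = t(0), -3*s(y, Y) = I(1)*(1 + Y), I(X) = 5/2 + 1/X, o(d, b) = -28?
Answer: -1/28 ≈ -0.035714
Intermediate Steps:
I(X) = 5/2 + 1/X (I(X) = 5*(½) + 1/X = 5/2 + 1/X)
s(y, Y) = -7/6 - 7*Y/6 (s(y, Y) = -(5/2 + 1/1)*(1 + Y)/3 = -(5/2 + 1)*(1 + Y)/3 = -7*(1 + Y)/6 = -(7/2 + 7*Y/2)/3 = -7/6 - 7*Y/6)
c = 0 (c = (½)*0 = 0)
N(M) = M (N(M) = M + 0*(-7/6 - 7/6*1) = M + 0*(-7/6 - 7/6) = M + 0*(-7/3) = M + 0 = M)
1/N(o(28, -22)) = 1/(-28) = -1/28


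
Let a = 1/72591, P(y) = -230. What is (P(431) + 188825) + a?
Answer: 13690299646/72591 ≈ 1.8860e+5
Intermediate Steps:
a = 1/72591 ≈ 1.3776e-5
(P(431) + 188825) + a = (-230 + 188825) + 1/72591 = 188595 + 1/72591 = 13690299646/72591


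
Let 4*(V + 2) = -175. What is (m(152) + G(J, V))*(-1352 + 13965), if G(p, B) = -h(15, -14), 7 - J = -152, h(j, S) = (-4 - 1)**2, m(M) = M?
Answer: 1601851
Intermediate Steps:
h(j, S) = 25 (h(j, S) = (-5)**2 = 25)
V = -183/4 (V = -2 + (1/4)*(-175) = -2 - 175/4 = -183/4 ≈ -45.750)
J = 159 (J = 7 - 1*(-152) = 7 + 152 = 159)
G(p, B) = -25 (G(p, B) = -1*25 = -25)
(m(152) + G(J, V))*(-1352 + 13965) = (152 - 25)*(-1352 + 13965) = 127*12613 = 1601851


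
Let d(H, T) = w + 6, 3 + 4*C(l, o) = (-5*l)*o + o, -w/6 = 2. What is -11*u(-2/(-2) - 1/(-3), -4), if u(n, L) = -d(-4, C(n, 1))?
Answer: -66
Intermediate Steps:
w = -12 (w = -6*2 = -12)
C(l, o) = -3/4 + o/4 - 5*l*o/4 (C(l, o) = -3/4 + ((-5*l)*o + o)/4 = -3/4 + (-5*l*o + o)/4 = -3/4 + (o - 5*l*o)/4 = -3/4 + (o/4 - 5*l*o/4) = -3/4 + o/4 - 5*l*o/4)
d(H, T) = -6 (d(H, T) = -12 + 6 = -6)
u(n, L) = 6 (u(n, L) = -1*(-6) = 6)
-11*u(-2/(-2) - 1/(-3), -4) = -11*6 = -66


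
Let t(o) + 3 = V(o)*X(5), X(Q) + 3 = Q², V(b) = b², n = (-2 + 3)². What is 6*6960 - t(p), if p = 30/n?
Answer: 21963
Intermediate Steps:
n = 1 (n = 1² = 1)
X(Q) = -3 + Q²
p = 30 (p = 30/1 = 30*1 = 30)
t(o) = -3 + 22*o² (t(o) = -3 + o²*(-3 + 5²) = -3 + o²*(-3 + 25) = -3 + o²*22 = -3 + 22*o²)
6*6960 - t(p) = 6*6960 - (-3 + 22*30²) = 41760 - (-3 + 22*900) = 41760 - (-3 + 19800) = 41760 - 1*19797 = 41760 - 19797 = 21963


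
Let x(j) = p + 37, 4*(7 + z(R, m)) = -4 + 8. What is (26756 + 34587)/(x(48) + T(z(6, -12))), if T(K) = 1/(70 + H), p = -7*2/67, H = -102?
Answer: 131519392/78813 ≈ 1668.8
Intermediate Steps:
z(R, m) = -6 (z(R, m) = -7 + (-4 + 8)/4 = -7 + (¼)*4 = -7 + 1 = -6)
p = -14/67 (p = -14*1/67 = -14/67 ≈ -0.20896)
x(j) = 2465/67 (x(j) = -14/67 + 37 = 2465/67)
T(K) = -1/32 (T(K) = 1/(70 - 102) = 1/(-32) = -1/32)
(26756 + 34587)/(x(48) + T(z(6, -12))) = (26756 + 34587)/(2465/67 - 1/32) = 61343/(78813/2144) = 61343*(2144/78813) = 131519392/78813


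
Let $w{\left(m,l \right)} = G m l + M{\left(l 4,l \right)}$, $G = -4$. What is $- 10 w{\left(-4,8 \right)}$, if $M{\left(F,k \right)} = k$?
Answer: $-1360$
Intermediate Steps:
$w{\left(m,l \right)} = l - 4 l m$ ($w{\left(m,l \right)} = - 4 m l + l = - 4 l m + l = l - 4 l m$)
$- 10 w{\left(-4,8 \right)} = - 10 \cdot 8 \left(1 - -16\right) = - 10 \cdot 8 \left(1 + 16\right) = - 10 \cdot 8 \cdot 17 = \left(-10\right) 136 = -1360$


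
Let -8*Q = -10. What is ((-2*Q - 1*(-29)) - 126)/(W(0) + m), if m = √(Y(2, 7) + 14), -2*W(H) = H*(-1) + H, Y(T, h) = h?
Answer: -199*√21/42 ≈ -21.713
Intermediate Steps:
Q = 5/4 (Q = -⅛*(-10) = 5/4 ≈ 1.2500)
W(H) = 0 (W(H) = -(H*(-1) + H)/2 = -(-H + H)/2 = -½*0 = 0)
m = √21 (m = √(7 + 14) = √21 ≈ 4.5826)
((-2*Q - 1*(-29)) - 126)/(W(0) + m) = ((-2*5/4 - 1*(-29)) - 126)/(0 + √21) = ((-5/2 + 29) - 126)/(√21) = (√21/21)*(53/2 - 126) = (√21/21)*(-199/2) = -199*√21/42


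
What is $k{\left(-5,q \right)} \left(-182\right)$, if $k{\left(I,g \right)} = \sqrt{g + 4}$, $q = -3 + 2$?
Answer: $- 182 \sqrt{3} \approx -315.23$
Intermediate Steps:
$q = -1$
$k{\left(I,g \right)} = \sqrt{4 + g}$
$k{\left(-5,q \right)} \left(-182\right) = \sqrt{4 - 1} \left(-182\right) = \sqrt{3} \left(-182\right) = - 182 \sqrt{3}$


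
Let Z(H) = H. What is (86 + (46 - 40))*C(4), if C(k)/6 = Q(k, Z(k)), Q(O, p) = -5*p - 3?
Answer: -12696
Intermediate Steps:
Q(O, p) = -3 - 5*p
C(k) = -18 - 30*k (C(k) = 6*(-3 - 5*k) = -18 - 30*k)
(86 + (46 - 40))*C(4) = (86 + (46 - 40))*(-18 - 30*4) = (86 + 6)*(-18 - 120) = 92*(-138) = -12696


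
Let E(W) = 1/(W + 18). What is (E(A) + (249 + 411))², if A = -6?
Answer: 62742241/144 ≈ 4.3571e+5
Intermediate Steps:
E(W) = 1/(18 + W)
(E(A) + (249 + 411))² = (1/(18 - 6) + (249 + 411))² = (1/12 + 660)² = (7921/12)² = 62742241/144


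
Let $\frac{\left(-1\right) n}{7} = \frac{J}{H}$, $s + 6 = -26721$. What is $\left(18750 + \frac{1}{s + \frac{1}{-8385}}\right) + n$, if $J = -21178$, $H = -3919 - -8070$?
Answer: $\frac{2496523540843183}{132894796328} \approx 18786.0$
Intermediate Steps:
$H = 4151$ ($H = -3919 + 8070 = 4151$)
$s = -26727$ ($s = -6 - 26721 = -26727$)
$n = \frac{21178}{593}$ ($n = - 7 \left(- \frac{21178}{4151}\right) = - 7 \left(\left(-21178\right) \frac{1}{4151}\right) = \left(-7\right) \left(- \frac{21178}{4151}\right) = \frac{21178}{593} \approx 35.713$)
$\left(18750 + \frac{1}{s + \frac{1}{-8385}}\right) + n = \left(18750 + \frac{1}{-26727 + \frac{1}{-8385}}\right) + \frac{21178}{593} = \left(18750 + \frac{1}{-26727 - \frac{1}{8385}}\right) + \frac{21178}{593} = \left(18750 + \frac{1}{- \frac{224105896}{8385}}\right) + \frac{21178}{593} = \left(18750 - \frac{8385}{224105896}\right) + \frac{21178}{593} = \frac{4201985541615}{224105896} + \frac{21178}{593} = \frac{2496523540843183}{132894796328}$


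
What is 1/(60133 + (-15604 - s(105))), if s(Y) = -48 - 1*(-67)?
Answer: 1/44510 ≈ 2.2467e-5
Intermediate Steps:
s(Y) = 19 (s(Y) = -48 + 67 = 19)
1/(60133 + (-15604 - s(105))) = 1/(60133 + (-15604 - 1*19)) = 1/(60133 + (-15604 - 19)) = 1/(60133 - 15623) = 1/44510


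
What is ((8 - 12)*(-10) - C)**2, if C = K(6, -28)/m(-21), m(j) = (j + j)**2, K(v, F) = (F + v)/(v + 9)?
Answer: 280064282521/175032900 ≈ 1600.1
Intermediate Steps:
K(v, F) = (F + v)/(9 + v)
m(j) = 4*j**2 (m(j) = (2*j)**2 = 4*j**2)
C = -11/13230 (C = ((-28 + 6)/(9 + 6))/((4*(-21)**2)) = (-22/15)/((4*441)) = ((1/15)*(-22))/1764 = -22/15*1/1764 = -11/13230 ≈ -0.00083144)
((8 - 12)*(-10) - C)**2 = ((8 - 12)*(-10) - 1*(-11/13230))**2 = (-4*(-10) + 11/13230)**2 = (40 + 11/13230)**2 = (529211/13230)**2 = 280064282521/175032900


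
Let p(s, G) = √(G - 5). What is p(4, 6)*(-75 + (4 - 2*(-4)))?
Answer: -63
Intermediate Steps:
p(s, G) = √(-5 + G)
p(4, 6)*(-75 + (4 - 2*(-4))) = √(-5 + 6)*(-75 + (4 - 2*(-4))) = √1*(-75 + (4 + 8)) = 1*(-75 + 12) = 1*(-63) = -63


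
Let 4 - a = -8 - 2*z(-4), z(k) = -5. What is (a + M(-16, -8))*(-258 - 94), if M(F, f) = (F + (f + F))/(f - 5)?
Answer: -23232/13 ≈ -1787.1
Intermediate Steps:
M(F, f) = (f + 2*F)/(-5 + f) (M(F, f) = (F + (F + f))/(-5 + f) = (f + 2*F)/(-5 + f))
a = 2 (a = 4 - (-8 - 2*(-5)) = 4 - (-8 + 10) = 4 - 1*2 = 4 - 2 = 2)
(a + M(-16, -8))*(-258 - 94) = (2 + (-8 + 2*(-16))/(-5 - 8))*(-258 - 94) = (2 + (-8 - 32)/(-13))*(-352) = (2 - 1/13*(-40))*(-352) = (2 + 40/13)*(-352) = (66/13)*(-352) = -23232/13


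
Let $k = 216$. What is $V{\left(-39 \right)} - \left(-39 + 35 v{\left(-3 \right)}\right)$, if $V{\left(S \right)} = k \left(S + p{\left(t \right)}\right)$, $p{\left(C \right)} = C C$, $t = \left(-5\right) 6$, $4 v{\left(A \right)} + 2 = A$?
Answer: $\frac{744235}{4} \approx 1.8606 \cdot 10^{5}$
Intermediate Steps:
$v{\left(A \right)} = - \frac{1}{2} + \frac{A}{4}$
$t = -30$
$p{\left(C \right)} = C^{2}$
$V{\left(S \right)} = 194400 + 216 S$ ($V{\left(S \right)} = 216 \left(S + \left(-30\right)^{2}\right) = 216 \left(S + 900\right) = 216 \left(900 + S\right) = 194400 + 216 S$)
$V{\left(-39 \right)} - \left(-39 + 35 v{\left(-3 \right)}\right) = \left(194400 + 216 \left(-39\right)\right) - \left(-39 + 35 \left(- \frac{1}{2} + \frac{1}{4} \left(-3\right)\right)\right) = \left(194400 - 8424\right) - \left(-39 + 35 \left(- \frac{1}{2} - \frac{3}{4}\right)\right) = 185976 - \left(-39 + 35 \left(- \frac{5}{4}\right)\right) = 185976 - \left(-39 - \frac{175}{4}\right) = 185976 - - \frac{331}{4} = 185976 + \frac{331}{4} = \frac{744235}{4}$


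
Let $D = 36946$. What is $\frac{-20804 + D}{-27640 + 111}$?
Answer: $- \frac{16142}{27529} \approx -0.58636$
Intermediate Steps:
$\frac{-20804 + D}{-27640 + 111} = \frac{-20804 + 36946}{-27640 + 111} = \frac{16142}{-27529} = 16142 \left(- \frac{1}{27529}\right) = - \frac{16142}{27529}$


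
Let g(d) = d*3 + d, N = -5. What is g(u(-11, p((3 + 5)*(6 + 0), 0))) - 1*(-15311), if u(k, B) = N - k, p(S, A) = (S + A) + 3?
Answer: 15335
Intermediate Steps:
p(S, A) = 3 + A + S (p(S, A) = (A + S) + 3 = 3 + A + S)
u(k, B) = -5 - k
g(d) = 4*d (g(d) = 3*d + d = 4*d)
g(u(-11, p((3 + 5)*(6 + 0), 0))) - 1*(-15311) = 4*(-5 - 1*(-11)) - 1*(-15311) = 4*(-5 + 11) + 15311 = 4*6 + 15311 = 24 + 15311 = 15335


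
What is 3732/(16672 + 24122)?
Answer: 622/6799 ≈ 0.091484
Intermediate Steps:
3732/(16672 + 24122) = 3732/40794 = 3732*(1/40794) = 622/6799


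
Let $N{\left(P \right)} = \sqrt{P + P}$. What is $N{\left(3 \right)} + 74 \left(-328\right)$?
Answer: $-24272 + \sqrt{6} \approx -24270.0$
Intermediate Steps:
$N{\left(P \right)} = \sqrt{2} \sqrt{P}$ ($N{\left(P \right)} = \sqrt{2 P} = \sqrt{2} \sqrt{P}$)
$N{\left(3 \right)} + 74 \left(-328\right) = \sqrt{2} \sqrt{3} + 74 \left(-328\right) = \sqrt{6} - 24272 = -24272 + \sqrt{6}$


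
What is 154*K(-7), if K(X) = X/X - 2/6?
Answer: 308/3 ≈ 102.67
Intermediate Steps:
K(X) = ⅔ (K(X) = 1 - 2*⅙ = 1 - ⅓ = ⅔)
154*K(-7) = 154*(⅔) = 308/3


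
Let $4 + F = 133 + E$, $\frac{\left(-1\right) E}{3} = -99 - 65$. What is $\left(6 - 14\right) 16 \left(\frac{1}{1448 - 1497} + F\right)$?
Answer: $- \frac{3894784}{49} \approx -79485.0$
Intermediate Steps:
$E = 492$ ($E = - 3 \left(-99 - 65\right) = \left(-3\right) \left(-164\right) = 492$)
$F = 621$ ($F = -4 + \left(133 + 492\right) = -4 + 625 = 621$)
$\left(6 - 14\right) 16 \left(\frac{1}{1448 - 1497} + F\right) = \left(6 - 14\right) 16 \left(\frac{1}{1448 - 1497} + 621\right) = \left(-8\right) 16 \left(\frac{1}{-49} + 621\right) = - 128 \left(- \frac{1}{49} + 621\right) = \left(-128\right) \frac{30428}{49} = - \frac{3894784}{49}$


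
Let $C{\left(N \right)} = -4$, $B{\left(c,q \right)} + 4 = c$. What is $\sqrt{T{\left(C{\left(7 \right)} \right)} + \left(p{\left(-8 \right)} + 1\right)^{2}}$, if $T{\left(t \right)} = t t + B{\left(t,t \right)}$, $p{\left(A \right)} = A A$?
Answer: $\sqrt{4233} \approx 65.062$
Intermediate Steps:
$B{\left(c,q \right)} = -4 + c$
$p{\left(A \right)} = A^{2}$
$T{\left(t \right)} = -4 + t + t^{2}$ ($T{\left(t \right)} = t t + \left(-4 + t\right) = t^{2} + \left(-4 + t\right) = -4 + t + t^{2}$)
$\sqrt{T{\left(C{\left(7 \right)} \right)} + \left(p{\left(-8 \right)} + 1\right)^{2}} = \sqrt{\left(-4 - 4 + \left(-4\right)^{2}\right) + \left(\left(-8\right)^{2} + 1\right)^{2}} = \sqrt{\left(-4 - 4 + 16\right) + \left(64 + 1\right)^{2}} = \sqrt{8 + 65^{2}} = \sqrt{8 + 4225} = \sqrt{4233}$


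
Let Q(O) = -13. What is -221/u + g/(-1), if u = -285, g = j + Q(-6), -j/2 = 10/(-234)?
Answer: 152164/11115 ≈ 13.690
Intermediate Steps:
j = 10/117 (j = -20/(-234) = -20*(-1)/234 = -2*(-5/117) = 10/117 ≈ 0.085470)
g = -1511/117 (g = 10/117 - 13 = -1511/117 ≈ -12.915)
-221/u + g/(-1) = -221/(-285) - 1511/117/(-1) = -221*(-1/285) - 1511/117*(-1) = 221/285 + 1511/117 = 152164/11115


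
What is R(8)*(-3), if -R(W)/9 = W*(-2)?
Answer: -432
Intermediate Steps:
R(W) = 18*W (R(W) = -9*W*(-2) = -(-18)*W = 18*W)
R(8)*(-3) = (18*8)*(-3) = 144*(-3) = -432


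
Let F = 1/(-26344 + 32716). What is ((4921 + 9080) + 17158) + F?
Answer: 198545149/6372 ≈ 31159.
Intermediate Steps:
F = 1/6372 ≈ 0.00015694
((4921 + 9080) + 17158) + F = ((4921 + 9080) + 17158) + 1/6372 = (14001 + 17158) + 1/6372 = 31159 + 1/6372 = 198545149/6372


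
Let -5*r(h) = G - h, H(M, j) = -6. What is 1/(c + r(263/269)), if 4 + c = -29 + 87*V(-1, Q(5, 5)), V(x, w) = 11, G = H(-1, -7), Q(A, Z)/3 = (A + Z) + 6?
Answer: 1345/1244657 ≈ 0.0010806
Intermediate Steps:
Q(A, Z) = 18 + 3*A + 3*Z (Q(A, Z) = 3*((A + Z) + 6) = 3*(6 + A + Z) = 18 + 3*A + 3*Z)
G = -6
c = 924 (c = -4 + (-29 + 87*11) = -4 + (-29 + 957) = -4 + 928 = 924)
r(h) = 6/5 + h/5 (r(h) = -(-6 - h)/5 = 6/5 + h/5)
1/(c + r(263/269)) = 1/(924 + (6/5 + (263/269)/5)) = 1/(924 + (6/5 + (263*(1/269))/5)) = 1/(924 + (6/5 + (⅕)*(263/269))) = 1/(924 + (6/5 + 263/1345)) = 1/(924 + 1877/1345) = 1/(1244657/1345) = 1345/1244657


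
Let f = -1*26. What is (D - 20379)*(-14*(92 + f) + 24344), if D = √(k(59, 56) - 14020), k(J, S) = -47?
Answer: -477276180 + 70260*I*√1563 ≈ -4.7728e+8 + 2.7777e+6*I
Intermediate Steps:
f = -26
D = 3*I*√1563 (D = √(-47 - 14020) = √(-14067) = 3*I*√1563 ≈ 118.6*I)
(D - 20379)*(-14*(92 + f) + 24344) = (3*I*√1563 - 20379)*(-14*(92 - 26) + 24344) = (-20379 + 3*I*√1563)*(-14*66 + 24344) = (-20379 + 3*I*√1563)*(-924 + 24344) = (-20379 + 3*I*√1563)*23420 = -477276180 + 70260*I*√1563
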